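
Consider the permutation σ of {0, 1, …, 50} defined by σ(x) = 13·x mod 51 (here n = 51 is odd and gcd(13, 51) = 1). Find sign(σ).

+1

Trace 1: π^k(1) = [1, 13, 16, 4] for k=0..3.
π_13 has 15 disjoint cycles with lengths [4, 4, 4, 4, 4, 4, 4, 4, 4, 4, 4, 4, 1, 1, 1] on {0,…,50}.
15 cycles on 51: each ℓ→(−1)^(ℓ−1), product (−1)^36 = +1.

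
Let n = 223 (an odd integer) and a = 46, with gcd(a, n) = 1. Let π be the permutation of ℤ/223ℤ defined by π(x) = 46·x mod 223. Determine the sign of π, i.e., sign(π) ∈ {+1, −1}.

Trace 197: π^k(197) = [197, 142, 65, 91, 172, 107, 16] for k=0..6.
2 cycles of lengths [222, 1].
223 − 2 = 221 transpositions; sign(π) = (−1)^221 = -1.
Zolotarev: (46|223) = -1, matching the cycle-count sign.

-1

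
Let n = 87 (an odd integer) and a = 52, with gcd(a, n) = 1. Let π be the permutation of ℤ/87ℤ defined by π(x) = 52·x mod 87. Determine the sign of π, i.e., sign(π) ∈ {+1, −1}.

+1

Start at x=82: 82 → 1 → 52 → 7 → 16 → 49 → 25 → 82 (one orbit).
Decompose π into cycles: lengths [7, 7, 7, 7, 7, 7, 7, 7, 7, 7, 7, 7, 1, 1, 1] (15 cycles, including the fixed point 0).
Σ(ℓ_i−1) = 87−15 = 72; sign = (−1)^72 = +1.
Zolotarev: (52|87) = +1, matching the cycle-count sign.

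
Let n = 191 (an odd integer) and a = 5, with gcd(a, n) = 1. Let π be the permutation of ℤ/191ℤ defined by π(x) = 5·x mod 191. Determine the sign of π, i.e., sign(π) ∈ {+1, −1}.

Start at x=160: 160 → 36 → 180 → 136 → 107 → 153 → 1 → … (one orbit).
Cycle lengths of π_5 on ℤ/191ℤ: [19, 19, 19, 19, 19, 19, 19, 19, 19, 19, 1]; 11 cycles in total.
n − c = 191 − 11 = 180; sign = (−1)^180 = +1.
The Jacobi symbol (5|191) = +1 (Zolotarev) agrees.

+1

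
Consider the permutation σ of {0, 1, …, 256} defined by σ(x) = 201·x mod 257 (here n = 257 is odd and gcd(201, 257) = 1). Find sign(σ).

Start at x=84: 84 → 179 → 256 → 56 → 205 → 85 → 123 → … (one orbit).
Cycle lengths of π_201 on ℤ/257ℤ: [256, 1]; 2 cycles in total.
sign(π) = (−1)^{n − #cycles} = (−1)^{257−2} = (−1)^255 = -1.

-1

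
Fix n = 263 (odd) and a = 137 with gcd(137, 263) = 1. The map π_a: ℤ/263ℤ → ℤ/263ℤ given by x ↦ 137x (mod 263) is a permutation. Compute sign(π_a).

+1

Trace 206: π^k(206) = [206, 81, 51, 149, 162, 102, 35] for k=0..6.
Cycle type of π: 131×2 + 1; total 3 cycles.
sign(π) = (−1)^{n − #cycles} = (−1)^{263−3} = (−1)^260 = +1.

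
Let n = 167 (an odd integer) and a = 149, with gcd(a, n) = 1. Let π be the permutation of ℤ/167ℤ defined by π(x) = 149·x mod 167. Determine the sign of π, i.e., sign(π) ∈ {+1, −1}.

Start at x=76: 76 → 135 → 75 → 153 → 85 → 140 → 152 → … (one orbit).
Cycle type of π: 166 + 1; total 2 cycles.
2 cycles on 167: each ℓ→(−1)^(ℓ−1), product (−1)^165 = -1.
(149|167)_J = -1 (Zolotarev's lemma cross-check).

-1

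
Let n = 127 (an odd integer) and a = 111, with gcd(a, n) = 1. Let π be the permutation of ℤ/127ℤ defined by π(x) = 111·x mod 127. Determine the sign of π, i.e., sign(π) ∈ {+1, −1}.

Orbit of 2 under x↦111x: [2, 95, 4, 63, 8, 126, 16]… (length divides ord_127(111)).
π_111 has 10 disjoint cycles with lengths [14, 14, 14, 14, 14, 14, 14, 14, 14, 1] on {0,…,126}.
127 − 10 = 117 transpositions; sign(π) = (−1)^117 = -1.
(111|127)_J = -1 (Zolotarev's lemma cross-check).

-1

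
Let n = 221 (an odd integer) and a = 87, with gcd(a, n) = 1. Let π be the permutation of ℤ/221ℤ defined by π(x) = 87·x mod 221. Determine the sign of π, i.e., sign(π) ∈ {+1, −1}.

+1

Trace 53: π^k(53) = [53, 191, 42, 118, 100, 81, 196] for k=0..6.
Cycle lengths of π_87 on ℤ/221ℤ: [24, 24, 24, 24, 24, 24, 24, 24, 8, 8, 3, 3, 3, 3, 1]; 15 cycles in total.
sign(π) = (−1)^{n − #cycles} = (−1)^{221−15} = (−1)^206 = +1.
Check: (87/221) = +1 by Zolotarev.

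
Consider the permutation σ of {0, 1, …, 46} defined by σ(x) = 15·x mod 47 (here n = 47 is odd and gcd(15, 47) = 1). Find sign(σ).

Start at x=23: 23 → 16 → 5 → 28 → 44 → 2 → 30 → … (one orbit).
π_15 has 2 disjoint cycles with lengths [46, 1] on {0,…,46}.
n − c = 47 − 2 = 45; sign = (−1)^45 = -1.

-1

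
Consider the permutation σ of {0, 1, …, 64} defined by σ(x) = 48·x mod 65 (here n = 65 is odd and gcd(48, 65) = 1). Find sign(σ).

Trace 27: π^k(27) = [27, 61, 3, 14, 22, 16, 53] for k=0..6.
Cycle lengths of π_48 on ℤ/65ℤ: [12, 12, 12, 12, 4, 3, 3, 3, 3, 1]; 10 cycles in total.
65 − 10 = 55 transpositions; sign(π) = (−1)^55 = -1.
Check: (48/65) = -1 by Zolotarev.

-1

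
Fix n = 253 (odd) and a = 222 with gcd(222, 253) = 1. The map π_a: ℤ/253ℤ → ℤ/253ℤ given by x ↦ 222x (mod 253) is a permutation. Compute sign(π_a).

Start at x=141: 141 → 183 → 146 → 28 → 144 → 90 → 246 → … (one orbit).
The orbit structure of x ↦ 222x mod 253: 5 orbits of sizes [110, 110, 22, 10, 1].
With 5 cycles on 253 points, sign = (−1)^{253−5} = +1.

+1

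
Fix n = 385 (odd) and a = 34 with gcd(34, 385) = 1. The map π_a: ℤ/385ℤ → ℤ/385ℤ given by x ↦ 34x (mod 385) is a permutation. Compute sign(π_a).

Orbit of 1 under x↦34x: [1, 34]… (length divides ord_385(34)).
π_34 has 198 disjoint cycles with lengths [2, 2, 2, 2, 2, 2, 2, 2, 2, 2, 2, 2, 2, 2, 2, 2, 2, 2, 2, 2, 2, 2, 2, 2, 2, 2, 2, 2, 2, 2, 2, 2, 2, 2, 2, 2, 2, 2, 2, 2, 2, 2, 2, 2, 2, 2, 2, 2, 2, 2, 2, 2, 2, 2, 2, 2, 2, 2, 2, 2, 2, 2, 2, 2, 2, 2, 2, 2, 2, 2, 2, 2, 2, 2, 2, 2, 2, 2, 2, 2, 2, 2, 2, 2, 2, 2, 2, 2, 2, 2, 2, 2, 2, 2, 2, 2, 2, 2, 2, 2, 2, 2, 2, 2, 2, 2, 2, 2, 2, 2, 2, 2, 2, 2, 2, 2, 2, 2, 2, 2, 2, 2, 2, 2, 2, 2, 2, 2, 2, 2, 2, 2, 2, 2, 2, 2, 2, 2, 2, 2, 2, 2, 2, 2, 2, 2, 2, 2, 2, 2, 2, 2, 2, 2, 2, 2, 2, 2, 2, 2, 2, 2, 2, 2, 2, 2, 2, 2, 2, 2, 2, 2, 2, 2, 2, 2, 2, 2, 2, 2, 2, 2, 2, 2, 2, 2, 2, 1, 1, 1, 1, 1, 1, 1, 1, 1, 1, 1] on {0,…,384}.
198 cycles on 385: each ℓ→(−1)^(ℓ−1), product (−1)^187 = -1.
The Jacobi symbol (34|385) = -1 (Zolotarev) agrees.

-1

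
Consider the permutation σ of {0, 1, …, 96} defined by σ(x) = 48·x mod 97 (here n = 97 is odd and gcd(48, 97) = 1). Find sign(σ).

Start at x=6: 6 → 94 → 50 → 72 → 61 → 18 → 88 → … (one orbit).
π_48 has 3 disjoint cycles with lengths [48, 48, 1] on {0,…,96}.
Σ(ℓ_i−1) = 97−3 = 94; sign = (−1)^94 = +1.
Via Zolotarev, sign(π_{48}) = (48|97) = +1.

+1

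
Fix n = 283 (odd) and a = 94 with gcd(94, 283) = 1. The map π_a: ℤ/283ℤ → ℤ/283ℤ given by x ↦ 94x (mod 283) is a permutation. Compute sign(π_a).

Orbit of 207 under x↦94x: [207, 214, 23, 181, 34, 83, 161]… (length divides ord_283(94)).
Cycle lengths of π_94 on ℤ/283ℤ: [141, 141, 1]; 3 cycles in total.
283 − 3 = 280 transpositions; sign(π) = (−1)^280 = +1.

+1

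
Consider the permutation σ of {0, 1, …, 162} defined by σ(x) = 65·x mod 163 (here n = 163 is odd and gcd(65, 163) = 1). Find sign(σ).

Orbit of 158 under x↦65x: [158, 1, 65, 150, 133, 6, 64]… (length divides ord_163(65)).
π_65 has 7 disjoint cycles with lengths [27, 27, 27, 27, 27, 27, 1] on {0,…,162}.
163 − 7 = 156 transpositions; sign(π) = (−1)^156 = +1.

+1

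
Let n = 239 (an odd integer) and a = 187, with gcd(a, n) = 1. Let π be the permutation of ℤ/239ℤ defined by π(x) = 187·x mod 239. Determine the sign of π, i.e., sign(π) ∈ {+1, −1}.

Start at x=128: 128 → 36 → 40 → 71 → 132 → 67 → 101 → … (one orbit).
Cycle lengths of π_187 on ℤ/239ℤ: [17, 17, 17, 17, 17, 17, 17, 17, 17, 17, 17, 17, 17, 17, 1]; 15 cycles in total.
sign(π) = (−1)^{n − #cycles} = (−1)^{239−15} = (−1)^224 = +1.

+1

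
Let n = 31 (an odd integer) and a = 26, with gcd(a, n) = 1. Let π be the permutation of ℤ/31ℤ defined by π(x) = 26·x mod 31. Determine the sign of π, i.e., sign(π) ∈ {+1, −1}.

-1

Orbit of 5 under x↦26x: [5, 6, 1, 26, 25, 30]… (length divides ord_31(26)).
Cycle type of π: 6×5 + 1; total 6 cycles.
6 cycles on 31: each ℓ→(−1)^(ℓ−1), product (−1)^25 = -1.
(26|31)_J = -1 (Zolotarev's lemma cross-check).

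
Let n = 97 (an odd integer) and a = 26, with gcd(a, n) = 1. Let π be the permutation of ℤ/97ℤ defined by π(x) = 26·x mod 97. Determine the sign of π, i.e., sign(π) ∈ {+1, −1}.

-1

Trace 33: π^k(33) = [33, 82, 95, 45, 6, 59, 79] for k=0..6.
The orbit structure of x ↦ 26x mod 97: 2 orbits of sizes [96, 1].
With 2 cycles on 97 points, sign = (−1)^{97−2} = -1.
Check: (26/97) = -1 by Zolotarev.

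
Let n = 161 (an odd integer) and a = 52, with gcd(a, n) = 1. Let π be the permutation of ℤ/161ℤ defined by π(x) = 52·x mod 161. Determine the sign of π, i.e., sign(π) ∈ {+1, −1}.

Orbit of 110 under x↦52x: [110, 85, 73, 93, 6, 151, 124]… (length divides ord_161(52)).
6 cycles of lengths [66, 66, 11, 11, 6, 1].
Σ(ℓ_i−1) = 161−6 = 155; sign = (−1)^155 = -1.
(52|161)_J = -1 (Zolotarev's lemma cross-check).

-1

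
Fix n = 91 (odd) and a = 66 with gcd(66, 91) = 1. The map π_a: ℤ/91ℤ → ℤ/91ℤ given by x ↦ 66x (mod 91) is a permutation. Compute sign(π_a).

Start at x=27: 27 → 53 → 40 → 1 → 66 → 79 → 27 (one orbit).
Cycle lengths of π_66 on ℤ/91ℤ: [6, 6, 6, 6, 6, 6, 6, 6, 6, 6, 6, 6, 6, 1, 1, 1, 1, 1, 1, 1, 1, 1, 1, 1, 1, 1]; 26 cycles in total.
Σ(ℓ_i−1) = 91−26 = 65; sign = (−1)^65 = -1.
The Jacobi symbol (66|91) = -1 (Zolotarev) agrees.

-1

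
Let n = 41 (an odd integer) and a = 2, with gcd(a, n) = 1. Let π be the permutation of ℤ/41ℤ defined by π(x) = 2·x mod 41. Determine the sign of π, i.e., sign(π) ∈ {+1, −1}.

Trace 25: π^k(25) = [25, 9, 18, 36, 31, 21, 1] for k=0..6.
π_2 has 3 disjoint cycles with lengths [20, 20, 1] on {0,…,40}.
n − c = 41 − 3 = 38; sign = (−1)^38 = +1.
Check: (2/41) = +1 by Zolotarev.

+1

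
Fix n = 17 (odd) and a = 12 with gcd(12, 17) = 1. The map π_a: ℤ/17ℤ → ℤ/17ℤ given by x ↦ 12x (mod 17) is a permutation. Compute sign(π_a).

-1

Start at x=7: 7 → 16 → 5 → 9 → 6 → 4 → 14 → … (one orbit).
π_12 has 2 disjoint cycles with lengths [16, 1] on {0,…,16}.
n − c = 17 − 2 = 15; sign = (−1)^15 = -1.
Via Zolotarev, sign(π_{12}) = (12|17) = -1.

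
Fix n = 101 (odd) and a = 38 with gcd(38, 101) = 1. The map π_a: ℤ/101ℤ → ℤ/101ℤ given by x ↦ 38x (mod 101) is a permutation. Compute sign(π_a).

-1

Orbit of 64 under x↦38x: [64, 8, 1, 38, 30, 29, 92]… (length divides ord_101(38)).
Cycle type of π: 100 + 1; total 2 cycles.
n − c = 101 − 2 = 99; sign = (−1)^99 = -1.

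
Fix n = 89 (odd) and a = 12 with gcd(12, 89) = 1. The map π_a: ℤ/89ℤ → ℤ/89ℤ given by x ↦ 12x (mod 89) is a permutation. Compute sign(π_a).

-1

Start at x=34: 34 → 52 → 1 → 12 → 55 → 37 → 88 → … (one orbit).
12 cycles of lengths [8, 8, 8, 8, 8, 8, 8, 8, 8, 8, 8, 1].
89 − 12 = 77 transpositions; sign(π) = (−1)^77 = -1.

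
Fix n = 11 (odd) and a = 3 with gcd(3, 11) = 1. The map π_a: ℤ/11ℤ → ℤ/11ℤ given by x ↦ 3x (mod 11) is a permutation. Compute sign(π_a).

+1

Trace 5: π^k(5) = [5, 4, 1, 3, 9] for k=0..4.
The orbit structure of x ↦ 3x mod 11: 3 orbits of sizes [5, 5, 1].
Σ(ℓ_i−1) = 11−3 = 8; sign = (−1)^8 = +1.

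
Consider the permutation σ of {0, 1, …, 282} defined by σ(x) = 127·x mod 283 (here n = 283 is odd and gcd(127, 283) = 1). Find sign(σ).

+1

Orbit of 199 under x↦127x: [199, 86, 168, 111, 230, 61, 106]… (length divides ord_283(127)).
Cycle type of π: 47×6 + 1; total 7 cycles.
n − c = 283 − 7 = 276; sign = (−1)^276 = +1.
(127|283)_J = +1 (Zolotarev's lemma cross-check).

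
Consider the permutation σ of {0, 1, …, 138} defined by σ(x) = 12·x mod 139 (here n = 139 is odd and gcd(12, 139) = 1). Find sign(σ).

-1

Orbit of 3 under x↦12x: [3, 36, 15, 41, 75, 66, 97]… (length divides ord_139(12)).
π_12 has 2 disjoint cycles with lengths [138, 1] on {0,…,138}.
n − c = 139 − 2 = 137; sign = (−1)^137 = -1.
(12|139)_J = -1 (Zolotarev's lemma cross-check).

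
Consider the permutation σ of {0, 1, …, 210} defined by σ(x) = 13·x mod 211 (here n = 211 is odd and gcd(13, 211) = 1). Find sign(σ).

Orbit of 171 under x↦13x: [171, 113, 203, 107, 125, 148, 25]… (length divides ord_211(13)).
Cycle lengths of π_13 on ℤ/211ℤ: [35, 35, 35, 35, 35, 35, 1]; 7 cycles in total.
n − c = 211 − 7 = 204; sign = (−1)^204 = +1.

+1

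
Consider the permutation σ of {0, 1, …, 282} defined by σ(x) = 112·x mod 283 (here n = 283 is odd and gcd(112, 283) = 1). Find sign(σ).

Orbit of 74 under x↦112x: [74, 81, 16, 94, 57, 158, 150]… (length divides ord_283(112)).
3 cycles of lengths [141, 141, 1].
With 3 cycles on 283 points, sign = (−1)^{283−3} = +1.

+1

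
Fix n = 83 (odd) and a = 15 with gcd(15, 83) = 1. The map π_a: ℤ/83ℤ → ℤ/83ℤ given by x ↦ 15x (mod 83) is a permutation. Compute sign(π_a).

Orbit of 58 under x↦15x: [58, 40, 19, 36, 42, 49, 71]… (length divides ord_83(15)).
Decompose π into cycles: lengths [82, 1] (2 cycles, including the fixed point 0).
83 − 2 = 81 transpositions; sign(π) = (−1)^81 = -1.
Check: (15/83) = -1 by Zolotarev.

-1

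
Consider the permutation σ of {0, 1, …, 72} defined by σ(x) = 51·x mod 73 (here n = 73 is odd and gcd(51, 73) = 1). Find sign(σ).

-1

Orbit of 27 under x↦51x: [27, 63, 1, 51, 46, 10, 72]… (length divides ord_73(51)).
π_51 has 10 disjoint cycles with lengths [8, 8, 8, 8, 8, 8, 8, 8, 8, 1] on {0,…,72}.
n − c = 73 − 10 = 63; sign = (−1)^63 = -1.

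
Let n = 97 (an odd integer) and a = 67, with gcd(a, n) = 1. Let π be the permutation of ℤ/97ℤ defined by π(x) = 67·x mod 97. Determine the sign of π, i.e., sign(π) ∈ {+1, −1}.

Trace 19: π^k(19) = [19, 12, 28, 33, 77, 18, 42] for k=0..6.
Cycle type of π: 32×3 + 1; total 4 cycles.
sign(π) = (−1)^{n − #cycles} = (−1)^{97−4} = (−1)^93 = -1.
Via Zolotarev, sign(π_{67}) = (67|97) = -1.

-1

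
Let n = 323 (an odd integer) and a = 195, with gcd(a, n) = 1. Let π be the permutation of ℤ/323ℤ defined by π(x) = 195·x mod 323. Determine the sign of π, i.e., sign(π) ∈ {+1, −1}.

Trace 66: π^k(66) = [66, 273, 263, 251, 172, 271, 196] for k=0..6.
π_195 has 9 disjoint cycles with lengths [72, 72, 72, 72, 9, 9, 8, 8, 1] on {0,…,322}.
9 cycles on 323: each ℓ→(−1)^(ℓ−1), product (−1)^314 = +1.

+1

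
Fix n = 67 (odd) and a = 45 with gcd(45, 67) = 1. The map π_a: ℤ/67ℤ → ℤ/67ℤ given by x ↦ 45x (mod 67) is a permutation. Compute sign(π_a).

-1

Orbit of 58 under x↦45x: [58, 64, 66, 22, 52, 62, 43]… (length divides ord_67(45)).
Decompose π into cycles: lengths [22, 22, 22, 1] (4 cycles, including the fixed point 0).
Σ(ℓ_i−1) = 67−4 = 63; sign = (−1)^63 = -1.
(45|67)_J = -1 (Zolotarev's lemma cross-check).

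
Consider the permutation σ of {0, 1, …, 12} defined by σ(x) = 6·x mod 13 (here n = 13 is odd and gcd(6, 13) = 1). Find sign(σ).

Orbit of 12 under x↦6x: [12, 7, 3, 5, 4, 11, 1]… (length divides ord_13(6)).
The orbit structure of x ↦ 6x mod 13: 2 orbits of sizes [12, 1].
2 cycles on 13: each ℓ→(−1)^(ℓ−1), product (−1)^11 = -1.
Check: (6/13) = -1 by Zolotarev.

-1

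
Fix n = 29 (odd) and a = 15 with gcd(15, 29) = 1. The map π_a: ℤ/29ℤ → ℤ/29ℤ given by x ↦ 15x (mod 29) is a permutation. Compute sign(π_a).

Orbit of 27 under x↦15x: [27, 28, 14, 7, 18, 9, 19]… (length divides ord_29(15)).
Decompose π into cycles: lengths [28, 1] (2 cycles, including the fixed point 0).
With 2 cycles on 29 points, sign = (−1)^{29−2} = -1.

-1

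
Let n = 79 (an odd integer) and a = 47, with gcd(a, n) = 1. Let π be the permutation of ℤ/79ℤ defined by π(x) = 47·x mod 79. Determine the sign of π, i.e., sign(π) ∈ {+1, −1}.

Start at x=17: 17 → 9 → 28 → 52 → 74 → 2 → 15 → … (one orbit).
Cycle type of π: 78 + 1; total 2 cycles.
79 − 2 = 77 transpositions; sign(π) = (−1)^77 = -1.
Via Zolotarev, sign(π_{47}) = (47|79) = -1.

-1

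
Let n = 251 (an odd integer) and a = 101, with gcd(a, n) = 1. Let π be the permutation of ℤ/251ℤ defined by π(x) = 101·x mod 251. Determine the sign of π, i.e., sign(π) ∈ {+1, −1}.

+1

Trace 232: π^k(232) = [232, 89, 204, 22, 214, 28, 67] for k=0..6.
Cycle type of π: 125×2 + 1; total 3 cycles.
3 cycles on 251: each ℓ→(−1)^(ℓ−1), product (−1)^248 = +1.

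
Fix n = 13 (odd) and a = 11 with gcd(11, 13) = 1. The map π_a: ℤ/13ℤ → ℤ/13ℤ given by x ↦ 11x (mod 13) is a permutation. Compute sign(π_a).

-1

Start at x=8: 8 → 10 → 6 → 1 → 11 → 4 → 5 → … (one orbit).
2 cycles of lengths [12, 1].
Σ(ℓ_i−1) = 13−2 = 11; sign = (−1)^11 = -1.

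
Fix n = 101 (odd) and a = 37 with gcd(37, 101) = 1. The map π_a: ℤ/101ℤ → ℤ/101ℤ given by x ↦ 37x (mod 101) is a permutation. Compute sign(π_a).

+1

Trace 79: π^k(79) = [79, 95, 81, 68, 92, 71, 1] for k=0..6.
5 cycles of lengths [25, 25, 25, 25, 1].
sign(π) = (−1)^{n − #cycles} = (−1)^{101−5} = (−1)^96 = +1.
Via Zolotarev, sign(π_{37}) = (37|101) = +1.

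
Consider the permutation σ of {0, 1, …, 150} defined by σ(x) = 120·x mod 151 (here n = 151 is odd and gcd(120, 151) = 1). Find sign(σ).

-1

Orbit of 92 under x↦120x: [92, 17, 77, 29, 7, 85, 83]… (length divides ord_151(120)).
The orbit structure of x ↦ 120x mod 151: 2 orbits of sizes [150, 1].
151 − 2 = 149 transpositions; sign(π) = (−1)^149 = -1.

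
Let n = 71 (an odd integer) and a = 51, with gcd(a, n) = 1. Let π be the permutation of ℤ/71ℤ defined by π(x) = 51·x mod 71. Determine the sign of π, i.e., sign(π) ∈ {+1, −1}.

Orbit of 30 under x↦51x: [30, 39, 1, 51, 45, 23, 37]… (length divides ord_71(51)).
π_51 has 6 disjoint cycles with lengths [14, 14, 14, 14, 14, 1] on {0,…,70}.
6 cycles on 71: each ℓ→(−1)^(ℓ−1), product (−1)^65 = -1.
Check: (51/71) = -1 by Zolotarev.

-1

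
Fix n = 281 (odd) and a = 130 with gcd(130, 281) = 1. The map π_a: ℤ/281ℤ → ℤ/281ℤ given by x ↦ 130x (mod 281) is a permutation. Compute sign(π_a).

-1

Trace 40: π^k(40) = [40, 142, 195, 60, 213, 152, 90] for k=0..6.
8 cycles of lengths [40, 40, 40, 40, 40, 40, 40, 1].
Σ(ℓ_i−1) = 281−8 = 273; sign = (−1)^273 = -1.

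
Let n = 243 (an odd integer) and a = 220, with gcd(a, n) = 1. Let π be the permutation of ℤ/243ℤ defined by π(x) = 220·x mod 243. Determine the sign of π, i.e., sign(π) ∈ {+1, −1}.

+1

Start at x=82: 82 → 58 → 124 → 64 → 229 → 79 → 127 → … (one orbit).
Cycle type of π: 81×2 + 27×2 + 9×2 + 3×2 + 1×3; total 11 cycles.
sign(π) = (−1)^{n − #cycles} = (−1)^{243−11} = (−1)^232 = +1.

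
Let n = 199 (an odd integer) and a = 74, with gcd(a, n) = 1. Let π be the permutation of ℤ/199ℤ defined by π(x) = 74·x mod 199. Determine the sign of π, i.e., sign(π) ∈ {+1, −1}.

-1

Orbit of 181 under x↦74x: [181, 61, 136, 114, 78, 1, 74]… (length divides ord_199(74)).
π_74 has 10 disjoint cycles with lengths [22, 22, 22, 22, 22, 22, 22, 22, 22, 1] on {0,…,198}.
10 cycles on 199: each ℓ→(−1)^(ℓ−1), product (−1)^189 = -1.
Via Zolotarev, sign(π_{74}) = (74|199) = -1.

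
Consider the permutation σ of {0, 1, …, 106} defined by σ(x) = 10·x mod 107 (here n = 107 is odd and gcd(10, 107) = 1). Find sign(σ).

Trace 25: π^k(25) = [25, 36, 39, 69, 48, 52, 92] for k=0..6.
Cycle lengths of π_10 on ℤ/107ℤ: [53, 53, 1]; 3 cycles in total.
3 cycles on 107: each ℓ→(−1)^(ℓ−1), product (−1)^104 = +1.
Via Zolotarev, sign(π_{10}) = (10|107) = +1.

+1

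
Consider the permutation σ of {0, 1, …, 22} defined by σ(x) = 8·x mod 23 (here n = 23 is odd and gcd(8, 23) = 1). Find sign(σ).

+1

Start at x=12: 12 → 4 → 9 → 3 → 1 → 8 → 18 → … (one orbit).
π_8 has 3 disjoint cycles with lengths [11, 11, 1] on {0,…,22}.
With 3 cycles on 23 points, sign = (−1)^{23−3} = +1.
The Jacobi symbol (8|23) = +1 (Zolotarev) agrees.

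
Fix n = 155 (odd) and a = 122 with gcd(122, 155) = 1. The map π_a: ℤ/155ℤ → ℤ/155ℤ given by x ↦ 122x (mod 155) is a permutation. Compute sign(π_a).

Orbit of 153 under x↦122x: [153, 66, 147, 109, 123, 126, 27]… (length divides ord_155(122)).
11 cycles of lengths [20, 20, 20, 20, 20, 20, 10, 10, 10, 4, 1].
sign(π) = (−1)^{n − #cycles} = (−1)^{155−11} = (−1)^144 = +1.

+1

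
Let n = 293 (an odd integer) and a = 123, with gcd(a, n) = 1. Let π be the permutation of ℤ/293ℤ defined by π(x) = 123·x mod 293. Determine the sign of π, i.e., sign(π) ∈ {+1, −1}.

+1

Orbit of 39 under x↦123x: [39, 109, 222, 57, 272, 54, 196]… (length divides ord_293(123)).
Cycle type of π: 73×4 + 1; total 5 cycles.
Σ(ℓ_i−1) = 293−5 = 288; sign = (−1)^288 = +1.
The Jacobi symbol (123|293) = +1 (Zolotarev) agrees.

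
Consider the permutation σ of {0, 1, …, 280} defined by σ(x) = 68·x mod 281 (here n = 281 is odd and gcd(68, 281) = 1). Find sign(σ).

Orbit of 195 under x↦68x: [195, 53, 232, 40, 191, 62, 1]… (length divides ord_281(68)).
Decompose π into cycles: lengths [20, 20, 20, 20, 20, 20, 20, 20, 20, 20, 20, 20, 20, 20, 1] (15 cycles, including the fixed point 0).
n − c = 281 − 15 = 266; sign = (−1)^266 = +1.
(68|281)_J = +1 (Zolotarev's lemma cross-check).

+1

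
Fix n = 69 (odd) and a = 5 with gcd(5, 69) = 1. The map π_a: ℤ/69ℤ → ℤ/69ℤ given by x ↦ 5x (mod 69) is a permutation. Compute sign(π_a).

Start at x=55: 55 → 68 → 64 → 44 → 13 → 65 → 49 → … (one orbit).
Cycle type of π: 22×3 + 2 + 1; total 5 cycles.
n − c = 69 − 5 = 64; sign = (−1)^64 = +1.
The Jacobi symbol (5|69) = +1 (Zolotarev) agrees.

+1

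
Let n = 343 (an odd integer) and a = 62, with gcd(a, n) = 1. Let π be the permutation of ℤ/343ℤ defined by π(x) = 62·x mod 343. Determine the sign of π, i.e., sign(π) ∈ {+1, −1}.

-1

Trace 300: π^k(300) = [300, 78, 34, 50, 13, 120, 237] for k=0..6.
Cycle type of π: 98×3 + 14×3 + 2×3 + 1; total 10 cycles.
n − c = 343 − 10 = 333; sign = (−1)^333 = -1.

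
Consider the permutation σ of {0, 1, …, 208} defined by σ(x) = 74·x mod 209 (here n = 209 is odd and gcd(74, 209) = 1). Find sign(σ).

-1

Orbit of 196 under x↦74x: [196, 83, 81, 142, 58, 112, 137]… (length divides ord_209(74)).
Cycle type of π: 90×2 + 10 + 9×2 + 1; total 6 cycles.
sign(π) = (−1)^{n − #cycles} = (−1)^{209−6} = (−1)^203 = -1.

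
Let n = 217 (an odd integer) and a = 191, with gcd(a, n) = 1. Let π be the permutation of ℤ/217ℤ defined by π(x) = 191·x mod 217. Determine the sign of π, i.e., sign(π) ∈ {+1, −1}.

Start at x=191: 191 → 25 → 1 → 191 (one orbit).
Cycle type of π: 3×72 + 1; total 73 cycles.
217 − 73 = 144 transpositions; sign(π) = (−1)^144 = +1.
Via Zolotarev, sign(π_{191}) = (191|217) = +1.

+1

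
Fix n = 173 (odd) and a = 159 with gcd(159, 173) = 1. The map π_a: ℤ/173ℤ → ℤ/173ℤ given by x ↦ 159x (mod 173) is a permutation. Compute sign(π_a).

+1

Trace 117: π^k(117) = [117, 92, 96, 40, 132, 55, 95] for k=0..6.
The orbit structure of x ↦ 159x mod 173: 3 orbits of sizes [86, 86, 1].
sign(π) = (−1)^{n − #cycles} = (−1)^{173−3} = (−1)^170 = +1.
The Jacobi symbol (159|173) = +1 (Zolotarev) agrees.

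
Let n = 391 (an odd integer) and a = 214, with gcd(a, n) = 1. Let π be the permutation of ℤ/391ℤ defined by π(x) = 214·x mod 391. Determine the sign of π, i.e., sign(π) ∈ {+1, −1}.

Start at x=320: 320 → 55 → 40 → 349 → 5 → 288 → 245 → … (one orbit).
Cycle type of π: 176×2 + 22 + 16 + 1; total 5 cycles.
391 − 5 = 386 transpositions; sign(π) = (−1)^386 = +1.

+1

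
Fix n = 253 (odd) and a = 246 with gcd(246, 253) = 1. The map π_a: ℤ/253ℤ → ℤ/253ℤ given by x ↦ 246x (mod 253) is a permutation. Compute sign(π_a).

Start at x=58: 58 → 100 → 59 → 93 → 108 → 3 → 232 → … (one orbit).
Decompose π into cycles: lengths [55, 55, 55, 55, 11, 11, 5, 5, 1] (9 cycles, including the fixed point 0).
n − c = 253 − 9 = 244; sign = (−1)^244 = +1.
Via Zolotarev, sign(π_{246}) = (246|253) = +1.

+1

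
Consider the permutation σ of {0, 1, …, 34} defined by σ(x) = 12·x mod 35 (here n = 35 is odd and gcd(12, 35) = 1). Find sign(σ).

+1

Trace 12: π^k(12) = [12, 4, 13, 16, 17, 29, 33] for k=0..6.
Decompose π into cycles: lengths [12, 12, 6, 4, 1] (5 cycles, including the fixed point 0).
5 cycles on 35: each ℓ→(−1)^(ℓ−1), product (−1)^30 = +1.
Check: (12/35) = +1 by Zolotarev.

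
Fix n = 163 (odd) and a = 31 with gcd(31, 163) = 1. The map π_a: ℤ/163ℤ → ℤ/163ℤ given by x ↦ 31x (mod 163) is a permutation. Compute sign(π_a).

-1

Start at x=21: 21 → 162 → 132 → 17 → 38 → 37 → 6 → … (one orbit).
Cycle lengths of π_31 on ℤ/163ℤ: [54, 54, 54, 1]; 4 cycles in total.
With 4 cycles on 163 points, sign = (−1)^{163−4} = -1.
Via Zolotarev, sign(π_{31}) = (31|163) = -1.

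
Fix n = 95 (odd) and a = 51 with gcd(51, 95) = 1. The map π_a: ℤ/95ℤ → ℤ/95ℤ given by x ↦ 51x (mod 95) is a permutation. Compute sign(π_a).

-1

Start at x=66: 66 → 41 → 1 → 51 → 36 → 31 → 61 → … (one orbit).
π_51 has 10 disjoint cycles with lengths [18, 18, 18, 18, 18, 1, 1, 1, 1, 1] on {0,…,94}.
10 cycles on 95: each ℓ→(−1)^(ℓ−1), product (−1)^85 = -1.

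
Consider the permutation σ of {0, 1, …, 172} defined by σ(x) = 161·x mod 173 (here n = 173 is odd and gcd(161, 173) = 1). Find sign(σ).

Start at x=152: 152 → 79 → 90 → 131 → 158 → 7 → 89 → … (one orbit).
π_161 has 2 disjoint cycles with lengths [172, 1] on {0,…,172}.
2 cycles on 173: each ℓ→(−1)^(ℓ−1), product (−1)^171 = -1.
Via Zolotarev, sign(π_{161}) = (161|173) = -1.

-1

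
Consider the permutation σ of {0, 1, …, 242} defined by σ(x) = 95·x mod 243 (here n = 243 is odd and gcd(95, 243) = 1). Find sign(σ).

-1

Trace 14: π^k(14) = [14, 115, 233, 22, 146, 19, 104] for k=0..6.
Cycle type of π: 162 + 54 + 18 + 6 + 2 + 1; total 6 cycles.
With 6 cycles on 243 points, sign = (−1)^{243−6} = -1.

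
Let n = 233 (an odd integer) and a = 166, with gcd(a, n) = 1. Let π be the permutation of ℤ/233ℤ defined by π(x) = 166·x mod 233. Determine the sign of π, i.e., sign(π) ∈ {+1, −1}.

-1

Trace 197: π^k(197) = [197, 82, 98, 191, 18, 192, 184] for k=0..6.
Cycle lengths of π_166 on ℤ/233ℤ: [232, 1]; 2 cycles in total.
n − c = 233 − 2 = 231; sign = (−1)^231 = -1.
The Jacobi symbol (166|233) = -1 (Zolotarev) agrees.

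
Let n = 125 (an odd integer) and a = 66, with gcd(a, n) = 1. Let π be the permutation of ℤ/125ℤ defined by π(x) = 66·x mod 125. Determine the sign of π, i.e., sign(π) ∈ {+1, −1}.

+1

Orbit of 86 under x↦66x: [86, 51, 116, 31, 46, 36, 1]… (length divides ord_125(66)).
π_66 has 13 disjoint cycles with lengths [25, 25, 25, 25, 5, 5, 5, 5, 1, 1, 1, 1, 1] on {0,…,124}.
n − c = 125 − 13 = 112; sign = (−1)^112 = +1.
Via Zolotarev, sign(π_{66}) = (66|125) = +1.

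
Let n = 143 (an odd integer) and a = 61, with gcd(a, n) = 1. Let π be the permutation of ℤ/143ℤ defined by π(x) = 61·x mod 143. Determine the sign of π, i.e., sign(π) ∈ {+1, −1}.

Trace 100: π^k(100) = [100, 94, 14, 139, 42, 131, 126] for k=0..6.
10 cycles of lengths [30, 30, 30, 30, 10, 3, 3, 3, 3, 1].
n − c = 143 − 10 = 133; sign = (−1)^133 = -1.
Via Zolotarev, sign(π_{61}) = (61|143) = -1.

-1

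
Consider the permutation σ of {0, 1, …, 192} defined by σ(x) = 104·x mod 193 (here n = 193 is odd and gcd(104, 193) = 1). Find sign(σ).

Trace 23: π^k(23) = [23, 76, 184, 29, 121, 39, 3] for k=0..6.
π_104 has 4 disjoint cycles with lengths [64, 64, 64, 1] on {0,…,192}.
Σ(ℓ_i−1) = 193−4 = 189; sign = (−1)^189 = -1.
Check: (104/193) = -1 by Zolotarev.

-1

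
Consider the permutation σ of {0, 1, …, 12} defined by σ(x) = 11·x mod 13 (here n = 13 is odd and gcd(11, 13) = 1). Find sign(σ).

-1

Orbit of 1 under x↦11x: [1, 11, 4, 5, 3, 7, 12]… (length divides ord_13(11)).
The orbit structure of x ↦ 11x mod 13: 2 orbits of sizes [12, 1].
2 cycles on 13: each ℓ→(−1)^(ℓ−1), product (−1)^11 = -1.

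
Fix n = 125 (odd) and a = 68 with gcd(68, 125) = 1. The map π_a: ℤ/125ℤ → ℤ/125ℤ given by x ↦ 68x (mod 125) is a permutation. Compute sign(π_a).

Orbit of 124 under x↦68x: [124, 57, 1, 68]… (length divides ord_125(68)).
Cycle type of π: 4×31 + 1; total 32 cycles.
125 − 32 = 93 transpositions; sign(π) = (−1)^93 = -1.

-1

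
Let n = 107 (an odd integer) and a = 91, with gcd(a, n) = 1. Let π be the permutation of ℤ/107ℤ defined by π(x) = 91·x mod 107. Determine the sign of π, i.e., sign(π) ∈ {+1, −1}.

Trace 101: π^k(101) = [101, 96, 69, 73, 9, 70, 57] for k=0..6.
Cycle lengths of π_91 on ℤ/107ℤ: [106, 1]; 2 cycles in total.
2 cycles on 107: each ℓ→(−1)^(ℓ−1), product (−1)^105 = -1.
Via Zolotarev, sign(π_{91}) = (91|107) = -1.

-1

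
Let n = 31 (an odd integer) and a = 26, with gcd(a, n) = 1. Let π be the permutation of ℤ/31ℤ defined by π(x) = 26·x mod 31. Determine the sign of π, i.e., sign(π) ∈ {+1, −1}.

Trace 5: π^k(5) = [5, 6, 1, 26, 25, 30] for k=0..5.
π_26 has 6 disjoint cycles with lengths [6, 6, 6, 6, 6, 1] on {0,…,30}.
n − c = 31 − 6 = 25; sign = (−1)^25 = -1.
Via Zolotarev, sign(π_{26}) = (26|31) = -1.

-1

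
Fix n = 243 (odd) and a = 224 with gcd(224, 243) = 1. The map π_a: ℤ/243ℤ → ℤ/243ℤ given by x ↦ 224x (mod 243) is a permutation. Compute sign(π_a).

Trace 91: π^k(91) = [91, 215, 46, 98, 82, 143, 199] for k=0..6.
14 cycles of lengths [54, 54, 54, 18, 18, 18, 6, 6, 6, 2, 2, 2, 2, 1].
sign(π) = (−1)^{n − #cycles} = (−1)^{243−14} = (−1)^229 = -1.
Check: (224/243) = -1 by Zolotarev.

-1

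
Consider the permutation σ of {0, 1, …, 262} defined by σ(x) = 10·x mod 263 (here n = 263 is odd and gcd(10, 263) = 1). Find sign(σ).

Orbit of 56 under x↦10x: [56, 34, 77, 244, 73, 204, 199]… (length divides ord_263(10)).
Cycle type of π: 262 + 1; total 2 cycles.
Σ(ℓ_i−1) = 263−2 = 261; sign = (−1)^261 = -1.

-1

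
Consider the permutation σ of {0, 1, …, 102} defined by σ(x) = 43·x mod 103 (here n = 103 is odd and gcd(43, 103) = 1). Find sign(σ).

-1

Orbit of 61 under x↦43x: [61, 48, 4, 69, 83, 67, 100]… (length divides ord_103(43)).
Cycle type of π: 102 + 1; total 2 cycles.
With 2 cycles on 103 points, sign = (−1)^{103−2} = -1.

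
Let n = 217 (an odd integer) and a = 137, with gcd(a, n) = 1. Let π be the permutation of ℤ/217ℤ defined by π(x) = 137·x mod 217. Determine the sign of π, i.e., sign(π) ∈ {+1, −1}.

-1

Start at x=121: 121 → 85 → 144 → 198 → 1 → 137 → 107 → … (one orbit).
The orbit structure of x ↦ 137x mod 217: 10 orbits of sizes [30, 30, 30, 30, 30, 30, 30, 3, 3, 1].
n − c = 217 − 10 = 207; sign = (−1)^207 = -1.
Check: (137/217) = -1 by Zolotarev.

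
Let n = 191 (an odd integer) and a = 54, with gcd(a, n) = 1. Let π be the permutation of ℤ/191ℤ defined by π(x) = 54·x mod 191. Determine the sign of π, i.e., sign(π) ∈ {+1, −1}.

+1

Trace 75: π^k(75) = [75, 39, 5, 79, 64, 18, 17] for k=0..6.
Decompose π into cycles: lengths [95, 95, 1] (3 cycles, including the fixed point 0).
With 3 cycles on 191 points, sign = (−1)^{191−3} = +1.
(54|191)_J = +1 (Zolotarev's lemma cross-check).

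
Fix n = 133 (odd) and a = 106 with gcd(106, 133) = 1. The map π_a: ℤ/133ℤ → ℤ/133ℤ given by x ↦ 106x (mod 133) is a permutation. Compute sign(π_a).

+1

Orbit of 1 under x↦106x: [1, 106, 64]… (length divides ord_133(106)).
Decompose π into cycles: lengths [3, 3, 3, 3, 3, 3, 3, 3, 3, 3, 3, 3, 3, 3, 3, 3, 3, 3, 3, 3, 3, 3, 3, 3, 3, 3, 3, 3, 3, 3, 3, 3, 3, 3, 3, 3, 3, 3, 3, 3, 3, 3, 1, 1, 1, 1, 1, 1, 1] (49 cycles, including the fixed point 0).
133 − 49 = 84 transpositions; sign(π) = (−1)^84 = +1.
(106|133)_J = +1 (Zolotarev's lemma cross-check).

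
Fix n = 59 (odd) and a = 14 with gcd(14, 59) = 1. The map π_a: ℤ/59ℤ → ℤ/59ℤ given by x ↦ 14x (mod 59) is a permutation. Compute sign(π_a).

-1

Orbit of 39 under x↦14x: [39, 15, 33, 49, 37, 46, 54]… (length divides ord_59(14)).
Cycle type of π: 58 + 1; total 2 cycles.
sign(π) = (−1)^{n − #cycles} = (−1)^{59−2} = (−1)^57 = -1.
Via Zolotarev, sign(π_{14}) = (14|59) = -1.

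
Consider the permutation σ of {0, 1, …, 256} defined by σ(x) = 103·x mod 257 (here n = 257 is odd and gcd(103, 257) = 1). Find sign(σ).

Start at x=39: 39 → 162 → 238 → 99 → 174 → 189 → 192 → … (one orbit).
Cycle type of π: 256 + 1; total 2 cycles.
sign(π) = (−1)^{n − #cycles} = (−1)^{257−2} = (−1)^255 = -1.
(103|257)_J = -1 (Zolotarev's lemma cross-check).

-1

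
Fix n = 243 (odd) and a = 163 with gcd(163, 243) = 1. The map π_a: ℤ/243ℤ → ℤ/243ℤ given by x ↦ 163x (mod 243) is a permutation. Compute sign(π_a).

Trace 1: π^k(1) = [1, 163, 82] for k=0..2.
135 cycles of lengths [3, 3, 3, 3, 3, 3, 3, 3, 3, 3, 3, 3, 3, 3, 3, 3, 3, 3, 3, 3, 3, 3, 3, 3, 3, 3, 3, 3, 3, 3, 3, 3, 3, 3, 3, 3, 3, 3, 3, 3, 3, 3, 3, 3, 3, 3, 3, 3, 3, 3, 3, 3, 3, 3, 1, 1, 1, 1, 1, 1, 1, 1, 1, 1, 1, 1, 1, 1, 1, 1, 1, 1, 1, 1, 1, 1, 1, 1, 1, 1, 1, 1, 1, 1, 1, 1, 1, 1, 1, 1, 1, 1, 1, 1, 1, 1, 1, 1, 1, 1, 1, 1, 1, 1, 1, 1, 1, 1, 1, 1, 1, 1, 1, 1, 1, 1, 1, 1, 1, 1, 1, 1, 1, 1, 1, 1, 1, 1, 1, 1, 1, 1, 1, 1, 1].
243 − 135 = 108 transpositions; sign(π) = (−1)^108 = +1.
Zolotarev: (163|243) = +1, matching the cycle-count sign.

+1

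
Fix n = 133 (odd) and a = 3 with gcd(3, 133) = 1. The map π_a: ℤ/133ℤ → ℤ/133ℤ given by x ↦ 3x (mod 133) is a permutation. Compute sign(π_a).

Start at x=132: 132 → 130 → 124 → 106 → 52 → 23 → 69 → … (one orbit).
Decompose π into cycles: lengths [18, 18, 18, 18, 18, 18, 18, 6, 1] (9 cycles, including the fixed point 0).
133 − 9 = 124 transpositions; sign(π) = (−1)^124 = +1.

+1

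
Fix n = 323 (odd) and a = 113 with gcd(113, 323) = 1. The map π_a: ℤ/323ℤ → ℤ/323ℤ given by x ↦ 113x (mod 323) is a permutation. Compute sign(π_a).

+1

Orbit of 1 under x↦113x: [1, 113, 172, 56, 191, 265, 229]… (length divides ord_323(113)).
Cycle lengths of π_113 on ℤ/323ℤ: [16, 16, 16, 16, 16, 16, 16, 16, 16, 16, 16, 16, 16, 16, 16, 16, 16, 16, 16, 2, 2, 2, 2, 2, 2, 2, 2, 2, 1]; 29 cycles in total.
Σ(ℓ_i−1) = 323−29 = 294; sign = (−1)^294 = +1.
Via Zolotarev, sign(π_{113}) = (113|323) = +1.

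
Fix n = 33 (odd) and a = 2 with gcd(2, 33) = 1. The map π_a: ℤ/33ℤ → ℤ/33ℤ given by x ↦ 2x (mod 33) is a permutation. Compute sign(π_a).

Trace 2: π^k(2) = [2, 4, 8, 16, 32, 31, 29] for k=0..6.
5 cycles of lengths [10, 10, 10, 2, 1].
5 cycles on 33: each ℓ→(−1)^(ℓ−1), product (−1)^28 = +1.

+1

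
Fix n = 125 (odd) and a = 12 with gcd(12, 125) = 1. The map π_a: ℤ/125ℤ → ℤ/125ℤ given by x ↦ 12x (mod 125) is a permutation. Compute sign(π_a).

Start at x=109: 109 → 58 → 71 → 102 → 99 → 63 → 6 → … (one orbit).
Cycle lengths of π_12 on ℤ/125ℤ: [100, 20, 4, 1]; 4 cycles in total.
With 4 cycles on 125 points, sign = (−1)^{125−4} = -1.
The Jacobi symbol (12|125) = -1 (Zolotarev) agrees.

-1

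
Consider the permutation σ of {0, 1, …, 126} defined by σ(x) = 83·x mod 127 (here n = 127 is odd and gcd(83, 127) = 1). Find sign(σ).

Start at x=95: 95 → 11 → 24 → 87 → 109 → 30 → 77 → … (one orbit).
π_83 has 2 disjoint cycles with lengths [126, 1] on {0,…,126}.
127 − 2 = 125 transpositions; sign(π) = (−1)^125 = -1.
Via Zolotarev, sign(π_{83}) = (83|127) = -1.

-1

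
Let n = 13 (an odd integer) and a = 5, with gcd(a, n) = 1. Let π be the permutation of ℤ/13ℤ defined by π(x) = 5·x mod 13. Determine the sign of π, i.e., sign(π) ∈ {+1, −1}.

-1

Orbit of 1 under x↦5x: [1, 5, 12, 8]… (length divides ord_13(5)).
Cycle type of π: 4×3 + 1; total 4 cycles.
4 cycles on 13: each ℓ→(−1)^(ℓ−1), product (−1)^9 = -1.
The Jacobi symbol (5|13) = -1 (Zolotarev) agrees.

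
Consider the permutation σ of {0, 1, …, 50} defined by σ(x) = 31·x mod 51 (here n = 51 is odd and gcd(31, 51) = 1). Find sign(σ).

-1

Orbit of 4 under x↦31x: [4, 22, 19, 28, 1, 31, 43]… (length divides ord_51(31)).
Cycle lengths of π_31 on ℤ/51ℤ: [16, 16, 16, 1, 1, 1]; 6 cycles in total.
With 6 cycles on 51 points, sign = (−1)^{51−6} = -1.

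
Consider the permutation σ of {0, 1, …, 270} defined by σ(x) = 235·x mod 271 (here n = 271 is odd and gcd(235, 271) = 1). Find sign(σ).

-1

Orbit of 158 under x↦235x: [158, 3, 163, 94, 139, 145, 200]… (length divides ord_271(235)).
Cycle lengths of π_235 on ℤ/271ℤ: [270, 1]; 2 cycles in total.
With 2 cycles on 271 points, sign = (−1)^{271−2} = -1.
Via Zolotarev, sign(π_{235}) = (235|271) = -1.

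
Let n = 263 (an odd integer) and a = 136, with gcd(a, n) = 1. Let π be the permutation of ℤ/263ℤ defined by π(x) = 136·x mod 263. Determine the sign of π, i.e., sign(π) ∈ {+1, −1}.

+1

Trace 151: π^k(151) = [151, 22, 99, 51, 98, 178, 12] for k=0..6.
Cycle type of π: 131×2 + 1; total 3 cycles.
Σ(ℓ_i−1) = 263−3 = 260; sign = (−1)^260 = +1.
The Jacobi symbol (136|263) = +1 (Zolotarev) agrees.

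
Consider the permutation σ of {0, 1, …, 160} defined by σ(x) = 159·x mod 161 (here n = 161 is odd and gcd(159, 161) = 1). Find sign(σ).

Orbit of 5 under x↦159x: [5, 151, 20, 121, 80, 1, 159]… (length divides ord_161(159)).
Cycle type of π: 66×2 + 22 + 6 + 1; total 5 cycles.
With 5 cycles on 161 points, sign = (−1)^{161−5} = +1.
Check: (159/161) = +1 by Zolotarev.

+1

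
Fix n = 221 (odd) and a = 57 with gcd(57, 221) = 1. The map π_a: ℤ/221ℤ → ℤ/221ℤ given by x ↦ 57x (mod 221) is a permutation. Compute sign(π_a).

+1

Start at x=77: 77 → 190 → 1 → 57 → 155 → 216 → 157 → … (one orbit).
Cycle lengths of π_57 on ℤ/221ℤ: [16, 16, 16, 16, 16, 16, 16, 16, 16, 16, 16, 16, 16, 4, 4, 4, 1]; 17 cycles in total.
221 − 17 = 204 transpositions; sign(π) = (−1)^204 = +1.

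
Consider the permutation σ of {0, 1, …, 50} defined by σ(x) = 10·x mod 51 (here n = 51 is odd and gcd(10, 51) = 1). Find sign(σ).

Orbit of 49 under x↦10x: [49, 31, 4, 40, 43, 22, 16]… (length divides ord_51(10)).
Cycle type of π: 16×3 + 1×3; total 6 cycles.
With 6 cycles on 51 points, sign = (−1)^{51−6} = -1.
Via Zolotarev, sign(π_{10}) = (10|51) = -1.

-1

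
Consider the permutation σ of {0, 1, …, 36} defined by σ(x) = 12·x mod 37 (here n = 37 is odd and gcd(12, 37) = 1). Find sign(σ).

Trace 7: π^k(7) = [7, 10, 9, 34, 1, 12, 33] for k=0..6.
The orbit structure of x ↦ 12x mod 37: 5 orbits of sizes [9, 9, 9, 9, 1].
Σ(ℓ_i−1) = 37−5 = 32; sign = (−1)^32 = +1.

+1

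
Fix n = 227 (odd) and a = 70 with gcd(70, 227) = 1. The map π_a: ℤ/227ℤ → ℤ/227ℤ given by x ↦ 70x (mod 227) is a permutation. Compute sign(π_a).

Orbit of 196 under x↦70x: [196, 100, 190, 134, 73, 116, 175]… (length divides ord_227(70)).
The orbit structure of x ↦ 70x mod 227: 3 orbits of sizes [113, 113, 1].
227 − 3 = 224 transpositions; sign(π) = (−1)^224 = +1.
Zolotarev: (70|227) = +1, matching the cycle-count sign.

+1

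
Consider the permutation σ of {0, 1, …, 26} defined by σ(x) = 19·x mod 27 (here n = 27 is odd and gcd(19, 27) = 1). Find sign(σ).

Start at x=19: 19 → 10 → 1 → 19 (one orbit).
The orbit structure of x ↦ 19x mod 27: 15 orbits of sizes [3, 3, 3, 3, 3, 3, 1, 1, 1, 1, 1, 1, 1, 1, 1].
n − c = 27 − 15 = 12; sign = (−1)^12 = +1.
(19|27)_J = +1 (Zolotarev's lemma cross-check).

+1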